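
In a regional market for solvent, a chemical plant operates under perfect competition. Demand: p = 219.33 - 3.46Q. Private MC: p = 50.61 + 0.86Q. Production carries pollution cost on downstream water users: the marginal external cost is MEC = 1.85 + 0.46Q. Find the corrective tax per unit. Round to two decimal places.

tax = 17.91 per unit

Social marginal cost = private MC + MEC = 52.46 + 1.32Q.
Set SMC = demand: 52.46 + 1.32Q = 219.33 - 3.46Q → Q* = 34.9100.
The Pigouvian tax equals MEC at Q*: 1.85 + 0.46×34.9100 = 17.9086.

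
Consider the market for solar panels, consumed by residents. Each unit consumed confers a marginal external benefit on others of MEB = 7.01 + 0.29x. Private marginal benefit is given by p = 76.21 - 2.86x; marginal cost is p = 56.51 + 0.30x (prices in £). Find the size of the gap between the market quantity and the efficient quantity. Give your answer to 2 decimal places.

3.07 units

Market equilibrium (private): 56.51 + 0.30x = 76.21 - 2.86x → x_m = 6.2342.
Social marginal benefit = demand + MEB = 83.22 - 2.57x.
Set SMB = MC: 83.22 - 2.57x = 56.51 + 0.30x → x* = 9.3066.
Gap = |6.2342 − 9.3066| = 3.0724.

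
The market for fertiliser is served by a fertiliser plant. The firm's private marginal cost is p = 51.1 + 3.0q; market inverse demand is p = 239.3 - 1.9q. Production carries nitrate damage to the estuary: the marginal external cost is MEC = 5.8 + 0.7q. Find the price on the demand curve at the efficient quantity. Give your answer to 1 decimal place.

Social marginal cost = private MC + MEC = 56.9 + 3.7q.
Set SMC = demand: 56.9 + 3.7q = 239.3 - 1.9q → q* = 32.5714.
Consumer price on the demand curve at q*: 239.3 − 1.9×32.5714 = 177.4143.

P = 177.4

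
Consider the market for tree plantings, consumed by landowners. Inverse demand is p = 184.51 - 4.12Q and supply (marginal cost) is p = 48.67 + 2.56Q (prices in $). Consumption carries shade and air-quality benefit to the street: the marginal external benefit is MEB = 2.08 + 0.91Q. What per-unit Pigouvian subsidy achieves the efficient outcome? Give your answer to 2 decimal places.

subsidy = $23.83 per unit

Social marginal benefit = demand + MEB = 186.59 - 3.21Q.
Set SMB = MC: 186.59 - 3.21Q = 48.67 + 2.56Q → Q* = 23.9029.
The Pigouvian subsidy equals MEB at Q*: 2.08 + 0.91×23.9029 = 23.8316.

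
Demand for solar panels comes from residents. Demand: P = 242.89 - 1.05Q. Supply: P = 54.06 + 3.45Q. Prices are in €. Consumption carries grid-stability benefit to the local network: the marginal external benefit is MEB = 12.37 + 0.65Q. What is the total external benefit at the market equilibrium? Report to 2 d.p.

Market equilibrium (private): 54.06 + 3.45Q = 242.89 - 1.05Q → Q_m = 41.9622.
Total external benefit = ∫₀^{Q_m} (12.37 + 0.65Q) dQ = 12.37×41.9622 + ½×0.65×41.9622² = 1091.3409.

€1091.34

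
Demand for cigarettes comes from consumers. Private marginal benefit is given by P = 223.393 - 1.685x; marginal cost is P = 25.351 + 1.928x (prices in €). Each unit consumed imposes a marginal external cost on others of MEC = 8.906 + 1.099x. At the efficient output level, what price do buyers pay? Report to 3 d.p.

P = €155.758

Social marginal benefit = demand − MEC = 214.487 - 2.784x.
Set SMB = MC: 214.487 - 2.784x = 25.351 + 1.928x → x* = 40.1392.
Consumer price on the demand curve at x*: 223.393 − 1.685×40.1392 = 155.7584.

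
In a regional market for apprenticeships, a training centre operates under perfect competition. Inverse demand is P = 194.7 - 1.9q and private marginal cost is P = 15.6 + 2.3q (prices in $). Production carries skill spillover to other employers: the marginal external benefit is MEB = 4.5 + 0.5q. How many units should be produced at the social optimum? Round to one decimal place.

Social marginal cost = private MC − MEB = 11.1 + 1.8q.
Set SMC = demand: 11.1 + 1.8q = 194.7 - 1.9q → q* = 49.6216.

q* = 49.6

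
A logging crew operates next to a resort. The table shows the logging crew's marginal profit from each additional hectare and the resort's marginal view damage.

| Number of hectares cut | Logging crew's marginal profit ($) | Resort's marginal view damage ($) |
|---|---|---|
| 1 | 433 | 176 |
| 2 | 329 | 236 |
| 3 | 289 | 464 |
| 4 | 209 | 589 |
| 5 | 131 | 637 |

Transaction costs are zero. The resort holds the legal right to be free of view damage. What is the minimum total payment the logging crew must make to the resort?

Efficient level: marginal profit ≥ marginal view damage through level 2, so k* = 2.
With the resort holding the right, the logging crew must at least compensate total damage at k*: 176 + 236 = 412.

$412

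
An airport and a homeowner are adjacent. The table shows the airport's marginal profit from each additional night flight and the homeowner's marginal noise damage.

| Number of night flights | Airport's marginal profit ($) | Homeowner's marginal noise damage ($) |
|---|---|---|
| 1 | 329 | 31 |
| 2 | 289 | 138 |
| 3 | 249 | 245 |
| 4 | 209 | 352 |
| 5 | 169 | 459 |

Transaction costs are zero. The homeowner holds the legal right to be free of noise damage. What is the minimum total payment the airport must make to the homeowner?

$414

Efficient level: marginal profit ≥ marginal noise damage through level 3, so k* = 3.
With the homeowner holding the right, the airport must at least compensate total damage at k*: 31 + 138 + 245 = 414.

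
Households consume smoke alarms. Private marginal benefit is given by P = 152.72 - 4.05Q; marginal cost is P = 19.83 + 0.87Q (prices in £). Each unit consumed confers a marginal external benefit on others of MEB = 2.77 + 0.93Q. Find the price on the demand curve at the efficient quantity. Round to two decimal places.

P = £15.02

Social marginal benefit = demand + MEB = 155.49 - 3.12Q.
Set SMB = MC: 155.49 - 3.12Q = 19.83 + 0.87Q → Q* = 34.0000.
Consumer price on the demand curve at Q*: 152.72 − 4.05×34.0000 = 15.0200.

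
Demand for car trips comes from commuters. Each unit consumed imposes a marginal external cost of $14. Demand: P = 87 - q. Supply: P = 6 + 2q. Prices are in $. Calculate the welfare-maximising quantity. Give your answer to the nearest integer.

q* = 22

Social marginal benefit = demand − MEC = 73 - q.
Set SMB = MC: 73 - q = 6 + 2q → q* = 22.3333.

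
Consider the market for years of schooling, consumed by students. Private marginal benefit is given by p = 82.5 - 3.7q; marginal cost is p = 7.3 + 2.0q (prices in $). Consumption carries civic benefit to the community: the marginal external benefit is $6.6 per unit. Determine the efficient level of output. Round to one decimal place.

q* = 14.4

Social marginal benefit = demand + MEB = 89.1 - 3.7q.
Set SMB = MC: 89.1 - 3.7q = 7.3 + 2.0q → q* = 14.3509.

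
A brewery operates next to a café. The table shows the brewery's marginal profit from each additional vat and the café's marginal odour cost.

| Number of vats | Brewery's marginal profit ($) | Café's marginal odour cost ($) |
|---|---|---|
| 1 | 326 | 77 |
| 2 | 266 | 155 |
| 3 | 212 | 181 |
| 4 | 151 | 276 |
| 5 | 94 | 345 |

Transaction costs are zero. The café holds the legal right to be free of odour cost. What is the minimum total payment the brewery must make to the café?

$413

Efficient level: marginal profit ≥ marginal odour cost through level 3, so k* = 3.
With the café holding the right, the brewery must at least compensate total damage at k*: 77 + 155 + 181 = 413.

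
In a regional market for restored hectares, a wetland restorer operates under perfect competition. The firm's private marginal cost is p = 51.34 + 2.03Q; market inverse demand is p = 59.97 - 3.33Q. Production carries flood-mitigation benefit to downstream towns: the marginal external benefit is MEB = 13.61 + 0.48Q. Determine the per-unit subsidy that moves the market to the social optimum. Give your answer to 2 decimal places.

Social marginal cost = private MC − MEB = 37.73 + 1.55Q.
Set SMC = demand: 37.73 + 1.55Q = 59.97 - 3.33Q → Q* = 4.5574.
The Pigouvian subsidy equals MEB at Q*: 13.61 + 0.48×4.5574 = 15.7976.

subsidy = 15.80 per unit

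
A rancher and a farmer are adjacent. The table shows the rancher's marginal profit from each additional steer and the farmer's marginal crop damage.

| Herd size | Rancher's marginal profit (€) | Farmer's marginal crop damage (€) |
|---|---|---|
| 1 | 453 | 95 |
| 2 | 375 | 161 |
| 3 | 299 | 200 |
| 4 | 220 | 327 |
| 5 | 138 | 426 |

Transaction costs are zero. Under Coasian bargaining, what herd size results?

Bargaining reaches the level where marginal profit last exceeds marginal crop damage.
That holds through level 3 (299 ≥ 200) but not at 4 (220 < 327).

3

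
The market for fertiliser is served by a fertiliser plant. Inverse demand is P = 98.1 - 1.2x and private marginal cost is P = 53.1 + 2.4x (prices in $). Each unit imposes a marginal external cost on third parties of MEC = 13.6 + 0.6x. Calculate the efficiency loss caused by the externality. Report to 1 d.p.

DWL = $53.0

Market equilibrium (private): 53.1 + 2.4x = 98.1 - 1.2x → x_m = 12.5000.
Social marginal cost = private MC + MEC = 66.7 + 3.0x.
Set SMC = demand: 66.7 + 3.0x = 98.1 - 1.2x → x* = 7.4762.
Height of the DWL triangle at x_m is SMC(x_m) − demand(x_m) = MEC(x_m) = 21.1000.
DWL = ½ × 5.0238 × 21.1000 = 53.0011.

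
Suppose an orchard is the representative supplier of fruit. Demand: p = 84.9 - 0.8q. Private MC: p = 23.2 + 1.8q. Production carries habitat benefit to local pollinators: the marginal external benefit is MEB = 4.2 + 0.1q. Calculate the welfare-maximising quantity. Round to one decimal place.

Social marginal cost = private MC − MEB = 19.0 + 1.7q.
Set SMC = demand: 19.0 + 1.7q = 84.9 - 0.8q → q* = 26.3600.

q* = 26.4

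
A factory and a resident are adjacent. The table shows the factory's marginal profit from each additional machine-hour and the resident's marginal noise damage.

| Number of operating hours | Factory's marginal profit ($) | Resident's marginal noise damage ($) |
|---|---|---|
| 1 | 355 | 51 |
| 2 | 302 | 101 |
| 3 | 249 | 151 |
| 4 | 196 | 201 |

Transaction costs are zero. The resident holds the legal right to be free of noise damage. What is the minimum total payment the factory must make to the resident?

$303

Efficient level: marginal profit ≥ marginal noise damage through level 3, so k* = 3.
With the resident holding the right, the factory must at least compensate total damage at k*: 51 + 101 + 151 = 303.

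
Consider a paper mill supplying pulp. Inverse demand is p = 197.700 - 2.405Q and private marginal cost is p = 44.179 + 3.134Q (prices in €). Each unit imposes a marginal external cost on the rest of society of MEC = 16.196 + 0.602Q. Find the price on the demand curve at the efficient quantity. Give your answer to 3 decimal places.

Social marginal cost = private MC + MEC = 60.375 + 3.736Q.
Set SMC = demand: 60.375 + 3.736Q = 197.700 - 2.405Q → Q* = 22.3620.
Consumer price on the demand curve at Q*: 197.700 − 2.405×22.3620 = 143.9194.

P = €143.919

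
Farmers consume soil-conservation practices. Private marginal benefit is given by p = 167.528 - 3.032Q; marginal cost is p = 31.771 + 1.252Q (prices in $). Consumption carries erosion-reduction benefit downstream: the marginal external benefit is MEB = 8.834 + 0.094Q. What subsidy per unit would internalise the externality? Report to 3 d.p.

Social marginal benefit = demand + MEB = 176.362 - 2.938Q.
Set SMB = MC: 176.362 - 2.938Q = 31.771 + 1.252Q → Q* = 34.5086.
The Pigouvian subsidy equals MEB at Q*: 8.834 + 0.094×34.5086 = 12.0778.

subsidy = $12.078 per unit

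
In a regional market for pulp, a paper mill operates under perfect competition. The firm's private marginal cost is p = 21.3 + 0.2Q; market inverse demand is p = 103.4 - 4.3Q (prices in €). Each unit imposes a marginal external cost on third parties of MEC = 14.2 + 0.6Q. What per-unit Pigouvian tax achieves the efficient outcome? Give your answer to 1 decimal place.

Social marginal cost = private MC + MEC = 35.5 + 0.8Q.
Set SMC = demand: 35.5 + 0.8Q = 103.4 - 4.3Q → Q* = 13.3137.
The Pigouvian tax equals MEC at Q*: 14.2 + 0.6×13.3137 = 22.1882.

tax = €22.2 per unit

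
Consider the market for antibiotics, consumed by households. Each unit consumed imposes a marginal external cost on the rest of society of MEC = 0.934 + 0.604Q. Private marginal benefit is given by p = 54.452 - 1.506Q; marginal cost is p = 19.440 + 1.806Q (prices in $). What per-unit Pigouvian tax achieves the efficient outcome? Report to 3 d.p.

tax = $6.190 per unit

Social marginal benefit = demand − MEC = 53.518 - 2.110Q.
Set SMB = MC: 53.518 - 2.110Q = 19.440 + 1.806Q → Q* = 8.7022.
The Pigouvian tax equals MEC at Q*: 0.934 + 0.604×8.7022 = 6.1901.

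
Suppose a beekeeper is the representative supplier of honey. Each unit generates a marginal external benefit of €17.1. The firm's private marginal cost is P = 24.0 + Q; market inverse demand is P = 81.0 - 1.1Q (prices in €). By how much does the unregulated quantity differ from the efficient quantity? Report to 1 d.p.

8.1 units

Market equilibrium (private): 24.0 + Q = 81.0 - 1.1Q → Q_m = 27.1429.
Social marginal cost = private MC − MEB = 6.9 + Q.
Set SMC = demand: 6.9 + Q = 81.0 - 1.1Q → Q* = 35.2857.
Gap = |27.1429 − 35.2857| = 8.1428.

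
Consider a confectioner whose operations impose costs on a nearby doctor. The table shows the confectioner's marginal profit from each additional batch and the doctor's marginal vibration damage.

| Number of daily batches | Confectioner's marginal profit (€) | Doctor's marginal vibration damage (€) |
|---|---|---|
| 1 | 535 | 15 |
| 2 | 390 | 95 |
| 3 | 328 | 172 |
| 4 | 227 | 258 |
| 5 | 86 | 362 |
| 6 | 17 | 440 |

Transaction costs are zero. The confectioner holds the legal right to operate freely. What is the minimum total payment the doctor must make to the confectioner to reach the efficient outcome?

Left alone the confectioner would choose level 6 (marginal profit stays positive).
Efficient level: k* = 3 (marginal profit ≥ marginal vibration damage through 3).
The doctor must at least cover the confectioner's forgone profit from cutting 6→3: 227 + 86 + 17 = 330.

€330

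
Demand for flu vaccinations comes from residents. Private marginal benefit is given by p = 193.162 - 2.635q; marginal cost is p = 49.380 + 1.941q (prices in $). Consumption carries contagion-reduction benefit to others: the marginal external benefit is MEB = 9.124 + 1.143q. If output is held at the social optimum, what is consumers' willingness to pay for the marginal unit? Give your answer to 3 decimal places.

Social marginal benefit = demand + MEB = 202.286 - 1.492q.
Set SMB = MC: 202.286 - 1.492q = 49.380 + 1.941q → q* = 44.5401.
Consumer price on the demand curve at q*: 193.162 − 2.635×44.5401 = 75.7988.

P = $75.799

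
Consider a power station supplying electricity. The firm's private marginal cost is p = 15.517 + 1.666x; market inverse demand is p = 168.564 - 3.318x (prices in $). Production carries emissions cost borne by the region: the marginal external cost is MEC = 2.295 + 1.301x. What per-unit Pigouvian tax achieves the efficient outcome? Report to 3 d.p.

tax = $33.501 per unit

Social marginal cost = private MC + MEC = 17.812 + 2.967x.
Set SMC = demand: 17.812 + 2.967x = 168.564 - 3.318x → x* = 23.9860.
The Pigouvian tax equals MEC at x*: 2.295 + 1.301×23.9860 = 33.5008.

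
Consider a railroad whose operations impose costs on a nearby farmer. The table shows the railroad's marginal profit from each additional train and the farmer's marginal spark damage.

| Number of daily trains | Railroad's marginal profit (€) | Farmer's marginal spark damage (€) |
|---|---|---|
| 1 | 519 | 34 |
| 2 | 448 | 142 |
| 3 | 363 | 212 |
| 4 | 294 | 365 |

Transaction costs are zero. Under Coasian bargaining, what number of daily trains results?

3

Bargaining reaches the level where marginal profit last exceeds marginal spark damage.
That holds through level 3 (363 ≥ 212) but not at 4 (294 < 365).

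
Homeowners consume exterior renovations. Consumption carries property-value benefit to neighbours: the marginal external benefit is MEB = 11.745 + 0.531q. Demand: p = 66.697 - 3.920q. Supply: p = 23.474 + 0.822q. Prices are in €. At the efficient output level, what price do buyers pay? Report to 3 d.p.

Social marginal benefit = demand + MEB = 78.442 - 3.389q.
Set SMB = MC: 78.442 - 3.389q = 23.474 + 0.822q → q* = 13.0534.
Consumer price on the demand curve at q*: 66.697 − 3.920×13.0534 = 15.5277.

P = €15.528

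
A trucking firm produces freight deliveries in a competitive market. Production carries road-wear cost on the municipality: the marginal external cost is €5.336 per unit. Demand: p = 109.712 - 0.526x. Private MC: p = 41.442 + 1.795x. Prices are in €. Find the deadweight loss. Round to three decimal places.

Market equilibrium (private): 41.442 + 1.795x = 109.712 - 0.526x → x_m = 29.4140.
Social marginal cost = private MC + MEC = 46.778 + 1.795x.
Set SMC = demand: 46.778 + 1.795x = 109.712 - 0.526x → x* = 27.1150.
Height of the DWL triangle at x_m is SMC(x_m) − demand(x_m) = MEC(x_m) = 5.3360.
DWL = ½ × 2.2990 × 5.3360 = 6.1337.

DWL = €6.134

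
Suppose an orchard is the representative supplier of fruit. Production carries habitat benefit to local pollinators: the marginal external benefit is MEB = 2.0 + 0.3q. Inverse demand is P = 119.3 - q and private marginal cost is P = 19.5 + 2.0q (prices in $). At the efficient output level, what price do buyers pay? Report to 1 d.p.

P = $81.6

Social marginal cost = private MC − MEB = 17.5 + 1.7q.
Set SMC = demand: 17.5 + 1.7q = 119.3 - q → q* = 37.7037.
Consumer price on the demand curve at q*: 119.3 − 1.0×37.7037 = 81.5963.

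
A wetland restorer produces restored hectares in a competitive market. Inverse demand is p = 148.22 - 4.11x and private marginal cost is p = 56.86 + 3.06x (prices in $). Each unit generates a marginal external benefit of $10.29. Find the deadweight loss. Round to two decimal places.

DWL = $7.38

Market equilibrium (private): 56.86 + 3.06x = 148.22 - 4.11x → x_m = 12.7420.
Social marginal cost = private MC − MEB = 46.57 + 3.06x.
Set SMC = demand: 46.57 + 3.06x = 148.22 - 4.11x → x* = 14.1771.
Height of the DWL triangle at x_m is demand(x_m) − SMC(x_m) = MEB(x_m) = 10.2900.
DWL = ½ × 1.4351 × 10.2900 = 7.3836.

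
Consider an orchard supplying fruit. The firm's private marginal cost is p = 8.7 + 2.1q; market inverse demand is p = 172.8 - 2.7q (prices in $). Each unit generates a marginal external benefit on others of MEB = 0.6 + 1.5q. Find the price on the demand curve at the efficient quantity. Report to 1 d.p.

P = $38.0

Social marginal cost = private MC − MEB = 8.1 + 0.6q.
Set SMC = demand: 8.1 + 0.6q = 172.8 - 2.7q → q* = 49.9091.
Consumer price on the demand curve at q*: 172.8 − 2.7×49.9091 = 38.0454.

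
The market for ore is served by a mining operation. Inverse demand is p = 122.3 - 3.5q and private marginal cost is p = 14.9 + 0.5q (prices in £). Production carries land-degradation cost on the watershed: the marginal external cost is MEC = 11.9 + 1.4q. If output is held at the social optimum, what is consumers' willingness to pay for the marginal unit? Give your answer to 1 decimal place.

P = £60.4

Social marginal cost = private MC + MEC = 26.8 + 1.9q.
Set SMC = demand: 26.8 + 1.9q = 122.3 - 3.5q → q* = 17.6852.
Consumer price on the demand curve at q*: 122.3 − 3.5×17.6852 = 60.4018.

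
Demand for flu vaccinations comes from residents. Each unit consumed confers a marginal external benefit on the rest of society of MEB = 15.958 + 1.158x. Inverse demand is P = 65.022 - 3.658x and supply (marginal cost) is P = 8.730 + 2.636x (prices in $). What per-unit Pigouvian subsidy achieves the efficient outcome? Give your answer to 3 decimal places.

Social marginal benefit = demand + MEB = 80.980 - 2.500x.
Set SMB = MC: 80.980 - 2.500x = 8.730 + 2.636x → x* = 14.0674.
The Pigouvian subsidy equals MEB at x*: 15.958 + 1.158×14.0674 = 32.2480.

subsidy = $32.248 per unit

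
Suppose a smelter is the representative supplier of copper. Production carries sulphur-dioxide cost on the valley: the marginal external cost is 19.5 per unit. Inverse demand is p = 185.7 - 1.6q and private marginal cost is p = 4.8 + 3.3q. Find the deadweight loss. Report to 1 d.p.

DWL = 38.8

Market equilibrium (private): 4.8 + 3.3q = 185.7 - 1.6q → q_m = 36.9184.
Social marginal cost = private MC + MEC = 24.3 + 3.3q.
Set SMC = demand: 24.3 + 3.3q = 185.7 - 1.6q → q* = 32.9388.
Height of the DWL triangle at q_m is SMC(q_m) − demand(q_m) = MEC(q_m) = 19.5000.
DWL = ½ × 3.9796 × 19.5000 = 38.8011.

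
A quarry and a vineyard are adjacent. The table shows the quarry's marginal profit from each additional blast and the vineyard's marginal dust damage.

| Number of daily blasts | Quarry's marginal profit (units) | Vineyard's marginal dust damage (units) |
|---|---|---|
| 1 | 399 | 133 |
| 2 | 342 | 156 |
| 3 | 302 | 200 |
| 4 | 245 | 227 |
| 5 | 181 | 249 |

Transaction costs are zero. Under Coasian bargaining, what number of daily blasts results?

4

Bargaining reaches the level where marginal profit last exceeds marginal dust damage.
That holds through level 4 (245 ≥ 227) but not at 5 (181 < 249).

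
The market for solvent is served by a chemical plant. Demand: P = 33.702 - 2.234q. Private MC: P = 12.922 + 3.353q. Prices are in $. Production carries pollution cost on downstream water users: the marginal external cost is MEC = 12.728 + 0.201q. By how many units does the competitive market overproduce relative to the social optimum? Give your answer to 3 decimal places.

Market equilibrium (private): 12.922 + 3.353q = 33.702 - 2.234q → q_m = 3.7193.
Social marginal cost = private MC + MEC = 25.650 + 3.554q.
Set SMC = demand: 25.650 + 3.554q = 33.702 - 2.234q → q* = 1.3912.
Gap = |3.7193 − 1.3912| = 2.3281.

2.328 units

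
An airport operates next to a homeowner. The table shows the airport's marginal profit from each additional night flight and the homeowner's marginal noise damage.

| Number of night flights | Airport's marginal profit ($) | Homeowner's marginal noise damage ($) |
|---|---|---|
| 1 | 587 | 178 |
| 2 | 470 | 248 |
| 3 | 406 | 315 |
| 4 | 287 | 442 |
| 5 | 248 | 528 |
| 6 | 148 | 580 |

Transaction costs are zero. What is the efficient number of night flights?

3

Bargaining reaches the level where marginal profit last exceeds marginal noise damage.
That holds through level 3 (406 ≥ 315) but not at 4 (287 < 442).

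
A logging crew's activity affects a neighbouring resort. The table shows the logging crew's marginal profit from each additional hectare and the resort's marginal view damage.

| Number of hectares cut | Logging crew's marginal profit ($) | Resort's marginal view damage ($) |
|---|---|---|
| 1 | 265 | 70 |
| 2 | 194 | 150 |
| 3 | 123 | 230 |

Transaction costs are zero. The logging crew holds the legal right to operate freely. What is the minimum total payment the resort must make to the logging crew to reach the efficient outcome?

$123

Left alone the logging crew would choose level 3 (marginal profit stays positive).
Efficient level: k* = 2 (marginal profit ≥ marginal view damage through 2).
The resort must at least cover the logging crew's forgone profit from cutting 3→2: 123 = 123.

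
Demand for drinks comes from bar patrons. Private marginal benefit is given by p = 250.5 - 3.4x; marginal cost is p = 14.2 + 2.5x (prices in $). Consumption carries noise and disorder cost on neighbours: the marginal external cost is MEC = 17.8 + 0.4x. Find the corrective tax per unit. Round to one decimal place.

tax = $31.7 per unit

Social marginal benefit = demand − MEC = 232.7 - 3.8x.
Set SMB = MC: 232.7 - 3.8x = 14.2 + 2.5x → x* = 34.6825.
The Pigouvian tax equals MEC at x*: 17.8 + 0.4×34.6825 = 31.6730.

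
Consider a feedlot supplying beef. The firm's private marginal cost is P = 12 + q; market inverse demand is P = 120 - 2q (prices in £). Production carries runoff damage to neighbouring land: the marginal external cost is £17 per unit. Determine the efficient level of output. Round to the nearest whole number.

Social marginal cost = private MC + MEC = 29 + q.
Set SMC = demand: 29 + q = 120 - 2q → q* = 30.3333.

q* = 30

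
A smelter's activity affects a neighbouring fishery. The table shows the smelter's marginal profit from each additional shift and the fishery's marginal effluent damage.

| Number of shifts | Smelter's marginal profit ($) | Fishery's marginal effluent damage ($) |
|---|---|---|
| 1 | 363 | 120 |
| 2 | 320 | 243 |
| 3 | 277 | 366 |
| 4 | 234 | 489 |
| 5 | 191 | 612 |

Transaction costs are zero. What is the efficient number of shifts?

Bargaining reaches the level where marginal profit last exceeds marginal effluent damage.
That holds through level 2 (320 ≥ 243) but not at 3 (277 < 366).

2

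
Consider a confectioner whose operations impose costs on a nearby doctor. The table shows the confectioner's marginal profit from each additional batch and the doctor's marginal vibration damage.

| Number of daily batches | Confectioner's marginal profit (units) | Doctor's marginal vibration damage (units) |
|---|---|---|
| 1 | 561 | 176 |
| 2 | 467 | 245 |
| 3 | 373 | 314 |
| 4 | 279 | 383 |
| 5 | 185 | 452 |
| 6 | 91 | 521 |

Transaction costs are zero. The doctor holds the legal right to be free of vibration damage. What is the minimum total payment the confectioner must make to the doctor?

Efficient level: marginal profit ≥ marginal vibration damage through level 3, so k* = 3.
With the doctor holding the right, the confectioner must at least compensate total damage at k*: 176 + 245 + 314 = 735.

735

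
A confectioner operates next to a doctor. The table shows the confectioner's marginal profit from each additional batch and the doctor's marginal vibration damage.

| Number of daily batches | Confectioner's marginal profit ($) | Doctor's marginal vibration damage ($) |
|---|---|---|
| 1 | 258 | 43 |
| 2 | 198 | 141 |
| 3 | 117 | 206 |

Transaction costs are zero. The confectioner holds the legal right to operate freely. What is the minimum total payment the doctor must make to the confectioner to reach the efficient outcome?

Left alone the confectioner would choose level 3 (marginal profit stays positive).
Efficient level: k* = 2 (marginal profit ≥ marginal vibration damage through 2).
The doctor must at least cover the confectioner's forgone profit from cutting 3→2: 117 = 117.

$117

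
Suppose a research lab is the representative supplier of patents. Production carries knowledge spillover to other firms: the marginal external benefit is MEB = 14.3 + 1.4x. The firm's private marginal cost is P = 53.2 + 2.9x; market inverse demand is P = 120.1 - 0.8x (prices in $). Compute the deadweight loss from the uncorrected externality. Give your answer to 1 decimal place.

DWL = $341.1

Market equilibrium (private): 53.2 + 2.9x = 120.1 - 0.8x → x_m = 18.0811.
Social marginal cost = private MC − MEB = 38.9 + 1.5x.
Set SMC = demand: 38.9 + 1.5x = 120.1 - 0.8x → x* = 35.3043.
The welfare-loss triangle has base |x_m − x*| and height MEB(x_m) (the vertical gap between SMC and demand is zero at x* and MEB at x_m).
DWL = ½ × 17.2232 × 39.6135 = 341.1356.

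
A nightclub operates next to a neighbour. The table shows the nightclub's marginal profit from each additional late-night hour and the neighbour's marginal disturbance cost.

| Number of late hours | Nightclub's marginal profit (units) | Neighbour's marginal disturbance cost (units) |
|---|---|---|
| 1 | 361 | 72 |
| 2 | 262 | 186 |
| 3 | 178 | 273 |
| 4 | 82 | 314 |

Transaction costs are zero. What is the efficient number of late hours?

2

Bargaining reaches the level where marginal profit last exceeds marginal disturbance cost.
That holds through level 2 (262 ≥ 186) but not at 3 (178 < 273).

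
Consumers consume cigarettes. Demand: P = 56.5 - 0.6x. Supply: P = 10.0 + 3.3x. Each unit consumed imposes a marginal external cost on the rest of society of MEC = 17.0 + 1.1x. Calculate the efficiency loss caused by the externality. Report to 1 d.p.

DWL = 90.7

Market equilibrium (private): 10.0 + 3.3x = 56.5 - 0.6x → x_m = 11.9231.
Social marginal benefit = demand − MEC = 39.5 - 1.7x.
Set SMB = MC: 39.5 - 1.7x = 10.0 + 3.3x → x* = 5.9000.
Height of the DWL triangle at x_m is MC(x_m) − SMB(x_m) = MEC(x_m) = 30.1154.
DWL = ½ × 6.0231 × 30.1154 = 90.6940.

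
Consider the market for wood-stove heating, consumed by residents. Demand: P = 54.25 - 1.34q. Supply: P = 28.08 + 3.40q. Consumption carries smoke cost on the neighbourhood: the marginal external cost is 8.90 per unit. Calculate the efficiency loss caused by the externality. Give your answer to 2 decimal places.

Market equilibrium (private): 28.08 + 3.40q = 54.25 - 1.34q → q_m = 5.5211.
Social marginal benefit = demand − MEC = 45.35 - 1.34q.
Set SMB = MC: 45.35 - 1.34q = 28.08 + 3.40q → q* = 3.6435.
Between q* and q_m the wedge MC − SMB runs linearly from 0 to MEC(q_m), so the loss is a triangle.
DWL = ½ × 1.8776 × 8.9000 = 8.3553.

DWL = 8.36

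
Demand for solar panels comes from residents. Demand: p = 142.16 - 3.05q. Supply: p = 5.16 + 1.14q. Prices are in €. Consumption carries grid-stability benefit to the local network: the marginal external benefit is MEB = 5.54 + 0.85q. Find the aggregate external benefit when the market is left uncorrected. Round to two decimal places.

€635.50

Market equilibrium (private): 5.16 + 1.14q = 142.16 - 3.05q → q_m = 32.6969.
Total external benefit = ∫₀^{q_m} (5.54 + 0.85q) dq = 5.54×32.6969 + ½×0.85×32.6969² = 635.5029.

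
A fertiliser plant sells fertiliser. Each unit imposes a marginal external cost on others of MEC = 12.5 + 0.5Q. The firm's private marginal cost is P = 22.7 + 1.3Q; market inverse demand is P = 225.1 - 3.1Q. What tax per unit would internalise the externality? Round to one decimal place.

tax = 31.9 per unit

Social marginal cost = private MC + MEC = 35.2 + 1.8Q.
Set SMC = demand: 35.2 + 1.8Q = 225.1 - 3.1Q → Q* = 38.7551.
The Pigouvian tax equals MEC at Q*: 12.5 + 0.5×38.7551 = 31.8776.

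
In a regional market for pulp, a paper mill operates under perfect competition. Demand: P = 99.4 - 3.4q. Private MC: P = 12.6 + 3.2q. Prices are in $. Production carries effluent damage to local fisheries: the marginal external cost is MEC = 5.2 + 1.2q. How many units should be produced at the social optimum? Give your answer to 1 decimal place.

Social marginal cost = private MC + MEC = 17.8 + 4.4q.
Set SMC = demand: 17.8 + 4.4q = 99.4 - 3.4q → q* = 10.4615.

q* = 10.5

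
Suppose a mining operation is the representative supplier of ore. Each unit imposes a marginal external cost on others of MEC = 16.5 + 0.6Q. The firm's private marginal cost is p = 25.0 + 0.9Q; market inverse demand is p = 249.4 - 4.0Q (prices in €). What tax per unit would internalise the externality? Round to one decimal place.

tax = €39.2 per unit

Social marginal cost = private MC + MEC = 41.5 + 1.5Q.
Set SMC = demand: 41.5 + 1.5Q = 249.4 - 4.0Q → Q* = 37.8000.
The Pigouvian tax equals MEC at Q*: 16.5 + 0.6×37.8000 = 39.1800.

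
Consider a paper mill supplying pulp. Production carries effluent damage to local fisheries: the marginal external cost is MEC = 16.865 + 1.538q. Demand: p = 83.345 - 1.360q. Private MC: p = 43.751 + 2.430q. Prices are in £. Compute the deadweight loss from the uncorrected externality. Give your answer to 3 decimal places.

DWL = £101.778

Market equilibrium (private): 43.751 + 2.430q = 83.345 - 1.360q → q_m = 10.4470.
Social marginal cost = private MC + MEC = 60.616 + 3.968q.
Set SMC = demand: 60.616 + 3.968q = 83.345 - 1.360q → q* = 4.2660.
Between q* and q_m the wedge SMC − demand runs linearly from 0 to MEC(q_m), so the loss is a triangle.
DWL = ½ × 6.1810 × 32.9324 = 101.7776.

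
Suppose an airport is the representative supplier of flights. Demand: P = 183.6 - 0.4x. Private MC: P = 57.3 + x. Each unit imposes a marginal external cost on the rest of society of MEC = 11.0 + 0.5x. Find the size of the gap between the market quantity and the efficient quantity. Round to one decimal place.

Market equilibrium (private): 57.3 + x = 183.6 - 0.4x → x_m = 90.2143.
Social marginal cost = private MC + MEC = 68.3 + 1.5x.
Set SMC = demand: 68.3 + 1.5x = 183.6 - 0.4x → x* = 60.6842.
Gap = |90.2143 − 60.6842| = 29.5301.

29.5 units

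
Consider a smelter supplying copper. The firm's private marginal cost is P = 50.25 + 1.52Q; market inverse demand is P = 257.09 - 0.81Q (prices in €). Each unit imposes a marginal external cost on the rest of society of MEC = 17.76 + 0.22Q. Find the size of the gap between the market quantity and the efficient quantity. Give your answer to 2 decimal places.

Market equilibrium (private): 50.25 + 1.52Q = 257.09 - 0.81Q → Q_m = 88.7725.
Social marginal cost = private MC + MEC = 68.01 + 1.74Q.
Set SMC = demand: 68.01 + 1.74Q = 257.09 - 0.81Q → Q* = 74.1490.
Gap = |88.7725 − 74.1490| = 14.6235.

14.62 units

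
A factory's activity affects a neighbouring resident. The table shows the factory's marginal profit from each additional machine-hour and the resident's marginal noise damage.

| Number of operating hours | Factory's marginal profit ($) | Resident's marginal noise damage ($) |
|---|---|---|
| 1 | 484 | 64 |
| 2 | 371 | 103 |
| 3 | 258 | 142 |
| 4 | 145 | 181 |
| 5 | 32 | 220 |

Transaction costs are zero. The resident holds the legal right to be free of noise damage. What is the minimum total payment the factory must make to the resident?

$309

Efficient level: marginal profit ≥ marginal noise damage through level 3, so k* = 3.
With the resident holding the right, the factory must at least compensate total damage at k*: 64 + 103 + 142 = 309.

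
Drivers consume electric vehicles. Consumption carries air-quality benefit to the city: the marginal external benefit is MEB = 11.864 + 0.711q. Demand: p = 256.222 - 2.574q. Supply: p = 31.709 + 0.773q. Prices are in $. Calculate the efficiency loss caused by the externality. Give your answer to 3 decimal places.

Market equilibrium (private): 31.709 + 0.773q = 256.222 - 2.574q → q_m = 67.0789.
Social marginal benefit = demand + MEB = 268.086 - 1.863q.
Set SMB = MC: 268.086 - 1.863q = 31.709 + 0.773q → q* = 89.6726.
Height of the DWL triangle at q_m is SMB(q_m) − MC(q_m) = MEB(q_m) = 59.5571.
DWL = ½ × 22.5937 × 59.5571 = 672.8076.

DWL = $672.808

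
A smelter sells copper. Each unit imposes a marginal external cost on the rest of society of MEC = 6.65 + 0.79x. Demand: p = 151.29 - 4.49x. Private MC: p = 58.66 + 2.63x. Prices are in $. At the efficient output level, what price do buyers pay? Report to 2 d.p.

Social marginal cost = private MC + MEC = 65.31 + 3.42x.
Set SMC = demand: 65.31 + 3.42x = 151.29 - 4.49x → x* = 10.8698.
Consumer price on the demand curve at x*: 151.29 − 4.49×10.8698 = 102.4846.

P = $102.48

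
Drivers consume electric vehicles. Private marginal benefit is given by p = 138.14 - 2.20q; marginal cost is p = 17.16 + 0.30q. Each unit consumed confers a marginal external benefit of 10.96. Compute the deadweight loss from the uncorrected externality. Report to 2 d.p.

Market equilibrium (private): 17.16 + 0.30q = 138.14 - 2.20q → q_m = 48.3920.
Social marginal benefit = demand + MEB = 149.10 - 2.20q.
Set SMB = MC: 149.10 - 2.20q = 17.16 + 0.30q → q* = 52.7760.
The welfare-loss triangle has base |q_m − q*| and height MEB(q_m) (the vertical gap between SMB and MC is zero at q* and MEB at q_m).
DWL = ½ × 4.3840 × 10.9600 = 24.0243.

DWL = 24.02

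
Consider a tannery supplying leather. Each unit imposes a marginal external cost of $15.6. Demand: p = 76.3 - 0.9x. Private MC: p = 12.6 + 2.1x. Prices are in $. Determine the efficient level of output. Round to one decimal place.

x* = 16.0

Social marginal cost = private MC + MEC = 28.2 + 2.1x.
Set SMC = demand: 28.2 + 2.1x = 76.3 - 0.9x → x* = 16.0333.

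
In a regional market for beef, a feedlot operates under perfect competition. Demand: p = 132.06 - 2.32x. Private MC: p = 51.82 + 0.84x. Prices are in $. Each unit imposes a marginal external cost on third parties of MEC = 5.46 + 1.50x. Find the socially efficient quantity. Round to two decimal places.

Social marginal cost = private MC + MEC = 57.28 + 2.34x.
Set SMC = demand: 57.28 + 2.34x = 132.06 - 2.32x → x* = 16.0472.

x* = 16.05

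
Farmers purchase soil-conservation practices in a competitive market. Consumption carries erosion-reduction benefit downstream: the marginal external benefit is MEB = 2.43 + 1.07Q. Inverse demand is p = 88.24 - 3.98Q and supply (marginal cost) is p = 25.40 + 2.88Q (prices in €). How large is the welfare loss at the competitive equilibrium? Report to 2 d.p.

DWL = €12.92

Market equilibrium (private): 25.40 + 2.88Q = 88.24 - 3.98Q → Q_m = 9.1603.
Social marginal benefit = demand + MEB = 90.67 - 2.91Q.
Set SMB = MC: 90.67 - 2.91Q = 25.40 + 2.88Q → Q* = 11.2729.
Height of the DWL triangle at Q_m is SMB(Q_m) − MC(Q_m) = MEB(Q_m) = 12.2316.
DWL = ½ × 2.1126 × 12.2316 = 12.9202.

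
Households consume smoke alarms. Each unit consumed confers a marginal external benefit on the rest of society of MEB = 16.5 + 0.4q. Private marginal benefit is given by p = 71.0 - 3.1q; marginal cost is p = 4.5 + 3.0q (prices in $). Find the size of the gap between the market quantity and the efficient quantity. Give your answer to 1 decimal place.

Market equilibrium (private): 4.5 + 3.0q = 71.0 - 3.1q → q_m = 10.9016.
Social marginal benefit = demand + MEB = 87.5 - 2.7q.
Set SMB = MC: 87.5 - 2.7q = 4.5 + 3.0q → q* = 14.5614.
Gap = |10.9016 − 14.5614| = 3.6598.

3.7 units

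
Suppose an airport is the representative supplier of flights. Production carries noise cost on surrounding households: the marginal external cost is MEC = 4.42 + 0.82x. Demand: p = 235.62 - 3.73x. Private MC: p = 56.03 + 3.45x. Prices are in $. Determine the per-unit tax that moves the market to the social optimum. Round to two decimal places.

tax = $22.37 per unit

Social marginal cost = private MC + MEC = 60.45 + 4.27x.
Set SMC = demand: 60.45 + 4.27x = 235.62 - 3.73x → x* = 21.8963.
The Pigouvian tax equals MEC at x*: 4.42 + 0.82×21.8963 = 22.3750.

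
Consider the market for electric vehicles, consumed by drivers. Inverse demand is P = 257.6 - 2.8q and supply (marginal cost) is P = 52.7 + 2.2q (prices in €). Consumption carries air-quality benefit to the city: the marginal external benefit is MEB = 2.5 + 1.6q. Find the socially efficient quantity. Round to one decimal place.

q* = 61.0

Social marginal benefit = demand + MEB = 260.1 - 1.2q.
Set SMB = MC: 260.1 - 1.2q = 52.7 + 2.2q → q* = 61.0000.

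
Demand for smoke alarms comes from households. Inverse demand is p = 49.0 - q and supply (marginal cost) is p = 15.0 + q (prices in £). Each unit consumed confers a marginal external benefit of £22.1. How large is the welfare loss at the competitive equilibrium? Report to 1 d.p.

DWL = £122.1

Market equilibrium (private): 15.0 + q = 49.0 - q → q_m = 17.0000.
Social marginal benefit = demand + MEB = 71.1 - q.
Set SMB = MC: 71.1 - q = 15.0 + q → q* = 28.0500.
Height of the DWL triangle at q_m is SMB(q_m) − MC(q_m) = MEB(q_m) = 22.1000.
DWL = ½ × 11.0500 × 22.1000 = 122.1025.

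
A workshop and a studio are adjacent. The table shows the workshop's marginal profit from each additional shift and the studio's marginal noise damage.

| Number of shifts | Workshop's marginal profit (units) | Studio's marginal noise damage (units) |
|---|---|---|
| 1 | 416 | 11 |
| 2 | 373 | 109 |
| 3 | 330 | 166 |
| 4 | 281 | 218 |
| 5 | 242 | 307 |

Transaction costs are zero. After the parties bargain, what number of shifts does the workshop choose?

4

Bargaining reaches the level where marginal profit last exceeds marginal noise damage.
That holds through level 4 (281 ≥ 218) but not at 5 (242 < 307).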